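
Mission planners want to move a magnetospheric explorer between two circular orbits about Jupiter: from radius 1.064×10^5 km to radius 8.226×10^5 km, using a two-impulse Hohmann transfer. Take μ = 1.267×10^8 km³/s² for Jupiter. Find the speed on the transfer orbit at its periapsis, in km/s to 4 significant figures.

Semi-major axis of the transfer orbit: a_t = (1.064×10^5 + 8.226×10^5)/2 = 4.645×10^5 km.
At periapsis, r = 1.064×10^5 km.
Applying v² = μ(2/r − 1/a_t): v = 45.92 km/s.

v = 45.92 km/s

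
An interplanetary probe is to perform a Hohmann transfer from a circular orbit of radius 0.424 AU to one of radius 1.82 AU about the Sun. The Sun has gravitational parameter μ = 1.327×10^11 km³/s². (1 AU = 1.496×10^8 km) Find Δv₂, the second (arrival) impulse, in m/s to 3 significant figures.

Δv₂ = 8510 m/s

In km: r₁ = 0.424 × 1.496×10^8 = 6.34304×10^7 km; r₂ = 1.82 × 1.496×10^8 = 2.72272×10^8 km.
The Hohmann ellipse has a_t = (r₁ + r₂)/2 = 1.678512×10^8 km.
On the circular orbit at r = 2.72272×10^8 km, v_c = √(μ/r) = 22.0767 km/s.
Vis-viva on the transfer ellipse at r = 2.72272×10^8 km gives v_t = √[μ(2/r − 1/a_t)] = 13.5713 km/s.
Δv₂ = |v_t − v_c| = |13.5713 − 22.0767| = 8.505 km/s.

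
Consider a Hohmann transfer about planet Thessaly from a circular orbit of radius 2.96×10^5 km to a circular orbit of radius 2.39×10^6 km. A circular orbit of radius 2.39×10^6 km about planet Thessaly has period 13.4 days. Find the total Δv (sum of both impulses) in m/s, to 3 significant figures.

From Kepler's third law T² = 4π²r³/μ at r = 2.39×10^6 km, T = 13.4 days = 13.4 × 86400 s = 1.15776×10^6 s: μ = 4π²r³/T² = 4.02084×10^8 km³/s².
The Hohmann ellipse has a_t = (r₁ + r₂)/2 = 1.343×10^6 km.
Circular speed at r₁: v₁ = √(μ/r₁) = √(4.02084×10^8/2.960×10^5) = 36.86 km/s.
Transfer-orbit speed at r₁ (vis-viva): v_p = √[μ(2/r₁ − 1/a_t)] = 49.17 km/s.
First burn Δv₁ = |v_p − v₁| = 12.31 km/s.
At r₂, v₂ = √(μ/r₂) = 12.97 km/s.
Transfer-orbit speed at r₂: v_a = √[μ(2/r₂ − 1/a_t)] = 6.089 km/s.
Second burn Δv₂ = |v₂ − v_a| = 6.881 km/s.
Δv = Δv₁ + Δv₂ = 12.31 + 6.881 = 19.19 km/s.

Δv = 19200 m/s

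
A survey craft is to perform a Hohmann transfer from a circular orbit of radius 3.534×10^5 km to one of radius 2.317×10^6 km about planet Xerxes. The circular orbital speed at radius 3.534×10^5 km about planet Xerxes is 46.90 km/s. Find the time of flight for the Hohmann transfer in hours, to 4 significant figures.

t = 48.29 hours

From the circular-orbit relation v² = μ/r at r = 3.534×10^5 km: μ = v²r = (46.90)² × 3.534×10^5 = 7.77342×10^8 km³/s².
Semi-major axis of the transfer orbit: a_t = (3.534×10^5 + 2.317×10^6)/2 = 1.3352×10^6 km.
Half the transfer-orbit period gives t = π√(a_t³/μ) = 1.7385×10^5 s.
Converting: 1.7385×10^5 s ÷ 3600 s/hour = 48.29 hours.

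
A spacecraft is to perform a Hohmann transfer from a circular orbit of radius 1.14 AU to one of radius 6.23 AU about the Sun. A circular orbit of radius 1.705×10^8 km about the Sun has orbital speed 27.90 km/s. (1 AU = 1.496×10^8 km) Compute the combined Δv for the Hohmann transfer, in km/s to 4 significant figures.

From the circular-orbit relation v² = μ/r at r = 1.705×10^8 km: μ = v²r = (27.90)² × 1.705×10^8 = 1.32719×10^11 km³/s².
In km: r₁ = 1.14 × 1.496×10^8 = 1.70544×10^8 km; r₂ = 6.23 × 1.496×10^8 = 9.32008×10^8 km.
The Hohmann ellipse has a_t = (r₁ + r₂)/2 = 5.51276×10^8 km.
Circular speed at r₁: v₁ = √(μ/r₁) = √(1.32719×10^11/1.70544×10^8) = 27.896 km/s.
On the transfer ellipse at r₁, v² = μ(2/r − 1/a) gives v_p = √[μ(2/r₁ − 1/a_t)] = 36.272 km/s.
First burn Δv₁ = |v_p − v₁| = 8.376 km/s.
At r₂, v₂ = √(μ/r₂) = 11.933 km/s.
Transfer-orbit speed at r₂: v_a = √[μ(2/r₂ − 1/a_t)] = 6.6373 km/s.
Second burn Δv₂ = |v₂ − v_a| = 5.296 km/s.
Total Δv = Δv₁ + Δv₂ = 13.67 km/s.

Δv = 13.67 km/s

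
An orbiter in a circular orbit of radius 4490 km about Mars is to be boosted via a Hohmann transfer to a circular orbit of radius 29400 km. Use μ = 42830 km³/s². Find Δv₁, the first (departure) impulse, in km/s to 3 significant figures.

Δv₁ = 0.980 km/s

Transfer-ellipse semi-major axis a_t = (r₁ + r₂)/2 = (4490 + 29400)/2 = 16945 km.
On the circular orbit at r = 4490 km, v_c = √(μ/r) = 3.0885 km/s.
Transfer-orbit speed at the same r (vis-viva, a = a_t): v_t = √[μ(2/r − 1/a_t)] = 4.0682 km/s.
Δv₁ = |v_t − v_c| = |4.0682 − 3.0885| = 0.9797 km/s.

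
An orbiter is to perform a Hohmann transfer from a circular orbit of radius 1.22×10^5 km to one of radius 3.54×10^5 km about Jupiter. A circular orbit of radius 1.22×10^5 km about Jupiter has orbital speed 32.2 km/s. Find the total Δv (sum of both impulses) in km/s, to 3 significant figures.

From the circular-orbit relation v² = μ/r at r = 1.22×10^5 km: μ = v²r = (32.2)² × 1.22×10^5 = 1.26494×10^8 km³/s².
Semi-major axis of the transfer orbit: a_t = (1.220×10^5 + 3.540×10^5)/2 = 2.380×10^5 km.
Circular speed at r₁: v₁ = √(μ/r₁) = √(1.26494×10^8/1.220×10^5) = 32.200 km/s.
Transfer-orbit speed at r₁ (v² = μ(2/r − 1/a)): v_p = √[μ(2/r₁ − 1/a_t)] = 39.271 km/s.
First burn Δv₁ = |v_p − v₁| = 7.071 km/s.
At r₂, v₂ = √(μ/r₂) = 18.903 km/s.
Transfer-orbit speed at r₂: v_a = √[μ(2/r₂ − 1/a_t)] = 13.534 km/s.
Second burn Δv₂ = |v₂ − v_a| = 5.369 km/s.
Total Δv = Δv₁ + Δv₂ = 12.44 km/s.

Δv = 12.4 km/s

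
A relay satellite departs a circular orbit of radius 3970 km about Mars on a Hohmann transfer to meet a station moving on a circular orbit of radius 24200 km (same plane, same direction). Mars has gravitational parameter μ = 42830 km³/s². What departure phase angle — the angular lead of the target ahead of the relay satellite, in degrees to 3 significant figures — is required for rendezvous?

φ = 100°

The Hohmann ellipse has a_t = (r₁ + r₂)/2 = 14085 km.
Transfer time t = π√(a_t³/μ) = 25380 s.
Target angular speed ω₂ = √(μ/r₂³) = 5.497×10^-5 rad/s.
Angle swept by the target during transfer: ω₂·t = 1.395 rad = 79.93°.
The relay satellite traverses 180° on the transfer ellipse, so the target must lead by 180° − 79.93° = 100°.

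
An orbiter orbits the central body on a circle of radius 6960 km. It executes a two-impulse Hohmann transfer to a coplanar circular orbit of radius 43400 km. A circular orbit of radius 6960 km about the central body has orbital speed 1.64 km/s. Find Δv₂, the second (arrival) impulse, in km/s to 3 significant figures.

Δv₂ = 0.311 km/s

From the circular-orbit relation v² = μ/r at r = 6960 km: μ = v²r = (1.64)² × 6960 = 18719.6 km³/s².
Semi-major axis of the transfer orbit: a_t = (6960 + 43400)/2 = 25180 km.
On the circular orbit at r = 43400 km, v_c = √(μ/r) = 0.6568 km/s.
Transfer-orbit speed at the same r (vis-viva, a = a_t): v_t = √[μ(2/r − 1/a_t)] = 0.3453 km/s.
Δv₂ = |v_t − v_c| = |0.3453 − 0.6568| = 0.3115 km/s.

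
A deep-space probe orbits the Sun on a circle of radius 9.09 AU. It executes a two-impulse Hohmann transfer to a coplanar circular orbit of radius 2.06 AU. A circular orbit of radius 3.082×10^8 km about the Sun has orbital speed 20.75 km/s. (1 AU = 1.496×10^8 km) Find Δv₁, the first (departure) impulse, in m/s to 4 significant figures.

From the circular-orbit relation v² = μ/r at r = 3.082×10^8 km: μ = v²r = (20.75)² × 3.082×10^8 = 1.32699×10^11 km³/s².
In km: r₁ = 9.09 × 1.496×10^8 = 1.359864×10^9 km; r₂ = 2.06 × 1.496×10^8 = 3.08176×10^8 km.
Transfer-ellipse semi-major axis a_t = (r₁ + r₂)/2 = (1.359864×10^9 + 3.08176×10^8)/2 = 8.3402×10^8 km.
On the circular orbit at r = 1.359864×10^9 km, v_c = √(μ/r) = 9.8784 km/s.
Vis-viva on the transfer ellipse at r = 1.359864×10^9 km gives v_t = √[μ(2/r − 1/a_t)] = 6.0048 km/s.
Δv₁ = |v_t − v_c| = |6.0048 − 9.8784| = 3.874 km/s.

Δv₁ = 3874 m/s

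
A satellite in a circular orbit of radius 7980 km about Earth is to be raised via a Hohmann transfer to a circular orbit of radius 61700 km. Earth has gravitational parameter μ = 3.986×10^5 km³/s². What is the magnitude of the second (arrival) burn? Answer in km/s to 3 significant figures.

Transfer-ellipse semi-major axis a_t = (r₁ + r₂)/2 = (7980 + 61700)/2 = 34840 km.
Circular speed at r = 61700 km: v_c = √(μ/r) = 2.5417 km/s.
Transfer-orbit speed at the same r (vis-viva, a = a_t): v_t = √[μ(2/r − 1/a_t)] = 1.2164 km/s.
Δv₂ = |v_t − v_c| = |1.2164 − 2.5417| = 1.325 km/s.

Δv₂ = 1.33 km/s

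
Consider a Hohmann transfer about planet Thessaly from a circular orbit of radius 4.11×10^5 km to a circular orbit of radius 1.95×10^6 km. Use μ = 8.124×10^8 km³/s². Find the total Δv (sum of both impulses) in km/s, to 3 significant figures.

Semi-major axis of the transfer orbit: a_t = (4.110×10^5 + 1.950×10^6)/2 = 1.1805×10^6 km.
At r₁ the circular-orbit speed is v₁ = √(μ/r₁) = 44.46 km/s.
On the transfer ellipse at r₁, vis-viva equation gives v_p = √[μ(2/r₁ − 1/a_t)] = 57.14 km/s.
First burn Δv₁ = |v_p − v₁| = 12.68 km/s.
Circular speed at r₂: v₂ = √(μ/r₂) = 20.4112 km/s.
Transfer-orbit speed at r₂: v_a = √[μ(2/r₂ − 1/a_t)] = 12.0436 km/s.
Second burn Δv₂ = |v₂ − v_a| = 8.368 km/s.
Δv = Δv₁ + Δv₂ = 12.68 + 8.368 = 21.05 km/s.

Δv = 21.0 km/s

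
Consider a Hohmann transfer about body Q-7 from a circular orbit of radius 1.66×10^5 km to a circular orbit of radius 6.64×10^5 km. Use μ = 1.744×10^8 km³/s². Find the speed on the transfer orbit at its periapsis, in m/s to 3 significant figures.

Semi-major axis of the transfer orbit: a_t = (1.660×10^5 + 6.640×10^5)/2 = 4.150×10^5 km.
At periapsis, r = 1.660×10^5 km.
From the vis-viva equation, v = √[μ(2/r − 1/a_t)] = 41.00 km/s.

v = 41000 m/s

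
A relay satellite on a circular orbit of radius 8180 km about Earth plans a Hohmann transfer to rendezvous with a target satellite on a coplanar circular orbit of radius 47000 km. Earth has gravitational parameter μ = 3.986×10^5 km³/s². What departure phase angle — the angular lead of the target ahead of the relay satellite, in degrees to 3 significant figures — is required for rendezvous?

Semi-major axis of the transfer orbit: a_t = (8180 + 47000)/2 = 27590 km.
Transfer time t = π√(a_t³/μ) = 22800 s.
The target's mean motion on its circular orbit is ω₂ = √(μ/r₂³) = 6.196×10^-5 rad/s.
Angle swept by the target during transfer: ω₂·t = 1.413 rad = 80.96°.
Arrival is 180° from departure on the ellipse, so φ = 180° − 80.96° = 99.0°.

φ = 99.0°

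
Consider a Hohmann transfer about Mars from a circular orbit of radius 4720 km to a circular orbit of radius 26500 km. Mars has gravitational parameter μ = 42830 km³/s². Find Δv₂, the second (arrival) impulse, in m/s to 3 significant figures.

Δv₂ = 572 m/s

Semi-major axis of the transfer orbit: a_t = (4720 + 26500)/2 = 15610 km.
Circular speed at r = 26500 km: v_c = √(μ/r) = 1.2713 km/s.
Transfer-orbit speed at the same r (vis-viva, a = a_t): v_t = √[μ(2/r − 1/a_t)] = 0.69907 km/s.
Δv₂ = |v_t − v_c| = |0.69907 − 1.2713| = 0.5722 km/s.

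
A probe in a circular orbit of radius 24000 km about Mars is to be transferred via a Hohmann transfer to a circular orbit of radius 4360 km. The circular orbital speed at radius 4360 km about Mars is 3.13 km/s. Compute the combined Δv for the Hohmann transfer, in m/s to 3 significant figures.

Δv = 1540 m/s

From the circular-orbit relation v² = μ/r at r = 4360 km: μ = v²r = (3.13)² × 4360 = 42714.5 km³/s².
Transfer-ellipse semi-major axis a_t = (r₁ + r₂)/2 = (24000 + 4360)/2 = 14180 km.
At r₁ the circular-orbit speed is v₁ = √(μ/r₁) = 1.33408 km/s.
On the transfer ellipse at r₁, vis-viva gives v_a = √[μ(2/r₁ − 1/a_t)] = 0.739754 km/s.
First burn Δv₁ = |v_a − v₁| = 0.5943 km/s.
At r₂, v₂ = √(μ/r₂) = 3.130 km/s.
Transfer-orbit speed at r₂: v_p = √[μ(2/r₂ − 1/a_t)] = 4.072 km/s.
Second burn Δv₂ = |v₂ − v_p| = 0.9420 km/s.
Total Δv = Δv₁ + Δv₂ = 1.536 km/s.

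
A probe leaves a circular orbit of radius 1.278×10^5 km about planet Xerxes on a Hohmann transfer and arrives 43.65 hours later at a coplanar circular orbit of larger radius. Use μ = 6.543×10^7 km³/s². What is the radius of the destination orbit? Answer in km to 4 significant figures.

Transfer time t = 43.65 hours = 1.5714×10^5 s, and t = π√(a_t³/μ).
So a_t = (μ t²/π²)^(1/3) = (6.543×10^7 × (1.5714×10^5)² / π²)^(1/3) = 5.4704×10^5 km.
Since a_t = (r₁ + r₂)/2, r₂ = 2a_t − r₁ = 2×5.4704×10^5 − 1.278×10^5 = 9.6628×10^5 km.

r₂ = 9.663×10^5 km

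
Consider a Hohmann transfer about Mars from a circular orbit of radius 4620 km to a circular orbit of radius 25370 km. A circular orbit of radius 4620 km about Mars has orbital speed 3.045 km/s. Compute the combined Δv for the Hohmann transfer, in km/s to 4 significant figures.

Δv = 1.494 km/s

From the circular-orbit relation v² = μ/r at r = 4620 km: μ = v²r = (3.045)² × 4620 = 42836.8 km³/s².
Transfer-ellipse semi-major axis a_t = (r₁ + r₂)/2 = (4620 + 25370)/2 = 14995 km.
At r₁ the circular-orbit speed is v₁ = √(μ/r₁) = 3.0450 km/s.
On the transfer ellipse at r₁, v² = μ(2/r − 1/a) gives v_p = √[μ(2/r₁ − 1/a_t)] = 3.9607 km/s.
First burn Δv₁ = |v_p − v₁| = 0.9157 km/s.
Circular speed at r₂: v₂ = √(μ/r₂) = 1.2994 km/s.
Transfer-orbit speed at r₂: v_a = √[μ(2/r₂ − 1/a_t)] = 0.72127 km/s.
Second burn Δv₂ = |v₂ − v_a| = 0.5781 km/s.
Δv = Δv₁ + Δv₂ = 0.9157 + 0.5781 = 1.494 km/s.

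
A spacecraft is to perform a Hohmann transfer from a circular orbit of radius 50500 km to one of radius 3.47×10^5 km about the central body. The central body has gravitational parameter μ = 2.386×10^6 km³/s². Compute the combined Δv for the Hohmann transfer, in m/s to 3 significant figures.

The Hohmann ellipse has a_t = (r₁ + r₂)/2 = 1.9875×10^5 km.
Circular speed at r₁: v₁ = √(μ/r₁) = √(2.386×10^6/50500) = 6.8737 km/s.
On the transfer ellipse at r₁, vis-viva equation gives v_p = √[μ(2/r₁ − 1/a_t)] = 9.0824 km/s.
First burn Δv₁ = |v_p − v₁| = 2.209 km/s.
Circular speed at r₂: v₂ = √(μ/r₂) = 2.622 km/s.
Transfer-orbit speed at r₂: v_a = √[μ(2/r₂ − 1/a_t)] = 1.322 km/s.
Second burn Δv₂ = |v₂ − v_a| = 1.300 km/s.
Δv = Δv₁ + Δv₂ = 2.209 + 1.300 = 3.509 km/s.

Δv = 3510 m/s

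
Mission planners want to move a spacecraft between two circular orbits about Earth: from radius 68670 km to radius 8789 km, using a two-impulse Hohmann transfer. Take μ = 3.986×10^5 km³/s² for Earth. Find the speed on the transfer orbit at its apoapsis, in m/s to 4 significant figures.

v = 1148 m/s

The Hohmann ellipse has a_t = (r₁ + r₂)/2 = 38729.5 km.
The apoapsis of the transfer ellipse is at r = 68670 km.
Applying v² = μ(2/r − 1/a_t): v = 1.148 km/s.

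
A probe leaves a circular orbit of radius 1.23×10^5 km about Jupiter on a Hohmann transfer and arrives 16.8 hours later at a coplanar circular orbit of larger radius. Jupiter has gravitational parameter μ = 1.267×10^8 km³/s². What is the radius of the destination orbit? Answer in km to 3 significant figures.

Transfer time t = 16.8 hours = 60480 s, and t = π√(a_t³/μ).
So a_t = (μ t²/π²)^(1/3) = (1.267×10^8 × (60480)² / π²)^(1/3) = 3.6077×10^5 km.
Since a_t = (r₁ + r₂)/2, r₂ = 2a_t − r₁ = 2×3.6077×10^5 − 1.230×10^5 = 5.9854×10^5 km.

r₂ = 5.99×10^5 km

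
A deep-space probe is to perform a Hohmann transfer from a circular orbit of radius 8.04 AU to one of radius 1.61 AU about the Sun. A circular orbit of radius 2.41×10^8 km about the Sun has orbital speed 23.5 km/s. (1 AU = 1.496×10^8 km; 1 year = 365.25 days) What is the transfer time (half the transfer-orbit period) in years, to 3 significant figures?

From the circular-orbit relation v² = μ/r at r = 2.41×10^8 km: μ = v²r = (23.5)² × 2.41×10^8 = 1.33092×10^11 km³/s².
In km: r₁ = 8.04 × 1.496×10^8 = 1.202784×10^9 km; r₂ = 1.61 × 1.496×10^8 = 2.40856×10^8 km.
Semi-major axis of the transfer orbit: a_t = (1.202784×10^9 + 2.40856×10^8)/2 = 7.2182×10^8 km.
Half the transfer-orbit period gives t = π√(a_t³/μ) = 1.670×10^8 s.
Converting: 1.670×10^8 s ÷ 3.15576×10^7 s/year (365.25 × 86400) = 5.29 years.

t = 5.29 years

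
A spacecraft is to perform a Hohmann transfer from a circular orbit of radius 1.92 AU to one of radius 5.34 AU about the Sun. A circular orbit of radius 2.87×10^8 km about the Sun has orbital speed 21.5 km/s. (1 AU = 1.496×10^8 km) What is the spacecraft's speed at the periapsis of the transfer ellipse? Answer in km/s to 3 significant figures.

From the circular-orbit relation v² = μ/r at r = 2.87×10^8 km: μ = v²r = (21.5)² × 2.87×10^8 = 1.32666×10^11 km³/s².
In km: r₁ = 1.92 × 1.496×10^8 = 2.87232×10^8 km; r₂ = 5.34 × 1.496×10^8 = 7.98864×10^8 km.
Transfer-ellipse semi-major axis a_t = (r₁ + r₂)/2 = (2.87232×10^8 + 7.98864×10^8)/2 = 5.43048×10^8 km.
The periapsis of the transfer ellipse is at r = 2.87232×10^8 km.
From the vis-viva equation, v = √[μ(2/r − 1/a_t)] = 26.07 km/s.

v = 26.1 km/s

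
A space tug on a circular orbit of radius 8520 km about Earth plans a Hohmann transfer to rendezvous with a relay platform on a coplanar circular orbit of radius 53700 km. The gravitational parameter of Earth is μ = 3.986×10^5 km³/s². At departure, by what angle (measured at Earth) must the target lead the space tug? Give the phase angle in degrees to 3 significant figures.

φ = 101°

Transfer-ellipse semi-major axis a_t = (r₁ + r₂)/2 = (8520 + 53700)/2 = 31110 km.
The half-period of the transfer ellipse is t = π√(a_t³/μ) = 27304 s.
Target angular speed ω₂ = √(μ/r₂³) = 5.0735×10^-5 rad/s.
Angle swept by the target during transfer: ω₂·t = 1.3853 rad = 79.37°.
The space tug traverses 180° on the transfer ellipse, so the target must lead by 180° − 79.37° = 101°.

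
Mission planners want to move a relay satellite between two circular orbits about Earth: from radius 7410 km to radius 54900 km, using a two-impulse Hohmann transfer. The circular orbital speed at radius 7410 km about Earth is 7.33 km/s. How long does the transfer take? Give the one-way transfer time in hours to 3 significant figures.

From the circular-orbit relation v² = μ/r at r = 7410 km: μ = v²r = (7.33)² × 7410 = 3.98131×10^5 km³/s².
Semi-major axis of the transfer orbit: a_t = (7410 + 54900)/2 = 31155 km.
Half the transfer-orbit period gives t = π√(a_t³/μ) = 27380 s.
Converting: 27380 s ÷ 3600 s/hour = 7.61 hours.

t = 7.61 hours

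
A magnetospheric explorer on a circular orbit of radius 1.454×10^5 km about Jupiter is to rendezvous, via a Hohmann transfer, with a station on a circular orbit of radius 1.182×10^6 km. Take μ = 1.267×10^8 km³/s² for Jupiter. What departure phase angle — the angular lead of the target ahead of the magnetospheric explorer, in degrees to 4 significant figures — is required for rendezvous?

φ = 104.3°

The Hohmann ellipse has a_t = (r₁ + r₂)/2 = 6.637×10^5 km.
Transfer time t = π√(a_t³/μ) = 1.5091×10^5 s.
Target angular speed ω₂ = √(μ/r₂³) = 8.7592×10^-6 rad/s.
Angle swept by the target during transfer: ω₂·t = 1.32185 rad = 75.74°.
The magnetospheric explorer traverses 180° on the transfer ellipse, so the target must lead by 180° − 75.74° = 104.3°.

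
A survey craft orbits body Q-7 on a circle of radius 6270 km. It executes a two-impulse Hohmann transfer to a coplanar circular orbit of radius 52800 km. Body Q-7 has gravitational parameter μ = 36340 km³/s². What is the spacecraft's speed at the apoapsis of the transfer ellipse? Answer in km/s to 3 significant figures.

v = 0.382 km/s

The Hohmann ellipse has a_t = (r₁ + r₂)/2 = 29535 km.
The apoapsis of the transfer ellipse is at r = 52800 km.
Vis-viva: v = √[μ(2/r − 1/a_t)] = √[36340 × (2/52800 − 1/29535)] = 0.3822 km/s.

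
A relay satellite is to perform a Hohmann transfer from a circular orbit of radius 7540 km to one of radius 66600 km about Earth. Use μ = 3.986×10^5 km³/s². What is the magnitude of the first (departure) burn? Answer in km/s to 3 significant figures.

Transfer-ellipse semi-major axis a_t = (r₁ + r₂)/2 = (7540 + 66600)/2 = 37070 km.
Circular speed at r = 7540 km: v_c = √(μ/r) = 7.271 km/s.
Transfer-orbit speed at the same r (vis-viva, a = a_t): v_t = √[μ(2/r − 1/a_t)] = 9.746 km/s.
Δv₁ = |v_t − v_c| = |9.746 − 7.271| = 2.475 km/s.

Δv₁ = 2.47 km/s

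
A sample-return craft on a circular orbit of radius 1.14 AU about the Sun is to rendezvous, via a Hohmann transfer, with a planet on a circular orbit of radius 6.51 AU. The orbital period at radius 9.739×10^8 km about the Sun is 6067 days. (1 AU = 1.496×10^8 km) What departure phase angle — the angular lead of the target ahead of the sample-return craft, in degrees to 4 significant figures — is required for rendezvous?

From Kepler's third law T² = 4π²r³/μ at r = 9.739×10^8 km, T = 6067 days = 6067 × 86400 s = 5.241888×10^8 s: μ = 4π²r³/T² = 1.32717×10^11 km³/s².
In km: r₁ = 1.14 × 1.496×10^8 = 1.70544×10^8 km; r₂ = 6.51 × 1.496×10^8 = 9.73896×10^8 km.
Transfer-ellipse semi-major axis a_t = (r₁ + r₂)/2 = (1.70544×10^8 + 9.73896×10^8)/2 = 5.7222×10^8 km.
The half-period of the transfer ellipse is t = π√(a_t³/μ) = 1.180×10^8 s.
The target's mean motion on its circular orbit is ω₂ = √(μ/r₂³) = 1.199×10^-8 rad/s.
Angle swept by the target during transfer: ω₂·t = 1.415 rad = 81.07°.
The sample-return craft traverses 180° on the transfer ellipse, so the target must lead by 180° − 81.07° = 98.93°.

φ = 98.93°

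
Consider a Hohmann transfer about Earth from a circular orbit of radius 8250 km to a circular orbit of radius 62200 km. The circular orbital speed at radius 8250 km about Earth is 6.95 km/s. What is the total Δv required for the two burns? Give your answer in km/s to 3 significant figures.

From the circular-orbit relation v² = μ/r at r = 8250 km: μ = v²r = (6.95)² × 8250 = 3.98496×10^5 km³/s².
Transfer-ellipse semi-major axis a_t = (r₁ + r₂)/2 = (8250 + 62200)/2 = 35225 km.
Circular speed at r₁: v₁ = √(μ/r₁) = √(3.98496×10^5/8250) = 6.9500 km/s.
On the transfer ellipse at r₁, v² = μ(2/r − 1/a) gives v_p = √[μ(2/r₁ − 1/a_t)] = 9.2354 km/s.
First burn Δv₁ = |v_p − v₁| = 2.2854 km/s.
At r₂, v₂ = √(μ/r₂) = 2.5311 km/s.
Transfer-orbit speed at r₂: v_a = √[μ(2/r₂ − 1/a_t)] = 1.2249 km/s.
Second burn Δv₂ = |v₂ − v_a| = 1.3062 km/s.
Total Δv = Δv₁ + Δv₂ = 3.592 km/s.

Δv = 3.59 km/s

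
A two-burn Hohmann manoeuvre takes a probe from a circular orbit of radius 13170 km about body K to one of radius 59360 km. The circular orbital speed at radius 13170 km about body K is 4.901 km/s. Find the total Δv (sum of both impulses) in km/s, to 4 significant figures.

From the circular-orbit relation v² = μ/r at r = 13170 km: μ = v²r = (4.901)² × 13170 = 3.16341×10^5 km³/s².
Transfer-ellipse semi-major axis a_t = (r₁ + r₂)/2 = (13170 + 59360)/2 = 36265 km.
At r₁ the circular-orbit speed is v₁ = √(μ/r₁) = 4.9010 km/s.
Transfer-orbit speed at r₁ (v² = μ(2/r − 1/a)): v_p = √[μ(2/r₁ − 1/a_t)] = 6.2703 km/s.
First burn Δv₁ = |v_p − v₁| = 1.3693 km/s.
Circular speed at r₂: v₂ = √(μ/r₂) = 2.308504 km/s.
Transfer-orbit speed at r₂: v_a = √[μ(2/r₂ − 1/a_t)] = 1.391168 km/s.
Second burn Δv₂ = |v₂ − v_a| = 0.91734 km/s.
Total Δv = Δv₁ + Δv₂ = 2.287 km/s.

Δv = 2.287 km/s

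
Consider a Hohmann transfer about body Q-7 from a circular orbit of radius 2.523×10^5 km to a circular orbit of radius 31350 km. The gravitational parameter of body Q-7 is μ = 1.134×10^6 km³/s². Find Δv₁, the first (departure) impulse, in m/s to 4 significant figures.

Δv₁ = 1123 m/s

The Hohmann ellipse has a_t = (r₁ + r₂)/2 = 1.41825×10^5 km.
Circular speed at r = 2.523×10^5 km: v_c = √(μ/r) = 2.120 km/s.
Transfer-orbit speed at the same r (vis-viva, a = a_t): v_t = √[μ(2/r − 1/a_t)] = 0.9968 km/s.
Δv₁ = |v_t − v_c| = |0.9968 − 2.120| = 1.123 km/s.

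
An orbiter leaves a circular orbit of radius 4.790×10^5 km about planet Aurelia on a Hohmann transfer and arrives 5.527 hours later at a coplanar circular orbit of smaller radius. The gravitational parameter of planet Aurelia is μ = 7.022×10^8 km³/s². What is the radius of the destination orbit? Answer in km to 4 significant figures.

r₂ = 1.295×10^5 km

Transfer time t = 5.527 hours = 19897.2 s, and t = π√(a_t³/μ).
So a_t = (μ t²/π²)^(1/3) = (7.022×10^8 × (19897.2)² / π²)^(1/3) = 3.0426×10^5 km.
Since a_t = (r₁ + r₂)/2, r₂ = 2a_t − r₁ = 2×3.0426×10^5 − 4.790×10^5 = 1.2952×10^5 km.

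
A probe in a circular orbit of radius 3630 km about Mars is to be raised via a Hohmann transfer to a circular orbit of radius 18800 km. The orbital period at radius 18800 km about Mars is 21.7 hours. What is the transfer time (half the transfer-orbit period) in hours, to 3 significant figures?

From Kepler's third law T² = 4π²r³/μ at r = 18800 km, T = 21.7 hours = 21.7 × 3600 s = 78120 s: μ = 4π²r³/T² = 42984.2 km³/s².
The Hohmann ellipse has a_t = (r₁ + r₂)/2 = 11215 km.
By Kepler's third law the transfer-orbit period is T = 2π√(a_t³/μ), so t = T/2 = 18000 s.
Converting: 18000 s ÷ 3600 s/hour = 5.00 hours.

t = 5.00 hours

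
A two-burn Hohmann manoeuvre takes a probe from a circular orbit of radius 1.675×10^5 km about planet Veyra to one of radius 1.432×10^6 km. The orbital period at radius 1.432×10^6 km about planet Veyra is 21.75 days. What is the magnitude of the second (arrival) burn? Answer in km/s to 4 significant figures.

Δv₂ = 2.597 km/s

From Kepler's third law T² = 4π²r³/μ at r = 1.432×10^6 km, T = 21.75 days = 21.75 × 86400 s = 1.8792×10^6 s: μ = 4π²r³/T² = 3.28279×10^7 km³/s².
Transfer-ellipse semi-major axis a_t = (r₁ + r₂)/2 = (1.675×10^5 + 1.432×10^6)/2 = 7.9975×10^5 km.
On the circular orbit at r = 1.432×10^6 km, v_c = √(μ/r) = 4.788 km/s.
Transfer-orbit speed at the same r (vis-viva, a = a_t): v_t = √[μ(2/r − 1/a_t)] = 2.191 km/s.
Δv₂ = |v_t − v_c| = |2.191 − 4.788| = 2.597 km/s.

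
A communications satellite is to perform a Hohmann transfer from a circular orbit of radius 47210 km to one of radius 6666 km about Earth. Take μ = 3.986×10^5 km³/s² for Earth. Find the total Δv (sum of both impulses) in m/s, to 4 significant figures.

Δv = 3964 m/s

The Hohmann ellipse has a_t = (r₁ + r₂)/2 = 26938 km.
Circular speed at r₁: v₁ = √(μ/r₁) = √(3.986×10^5/47210) = 2.9057 km/s.
On the transfer ellipse at r₁, vis-viva gives v_a = √[μ(2/r₁ − 1/a_t)] = 1.4454 km/s.
First burn Δv₁ = |v_a − v₁| = 1.460 km/s.
Circular speed at r₂: v₂ = √(μ/r₂) = 7.7328 km/s.
Transfer-orbit speed at r₂: v_p = √[μ(2/r₂ − 1/a_t)] = 10.237 km/s.
Second burn Δv₂ = |v₂ − v_p| = 2.504 km/s.
Δv = Δv₁ + Δv₂ = 1.460 + 2.504 = 3.964 km/s.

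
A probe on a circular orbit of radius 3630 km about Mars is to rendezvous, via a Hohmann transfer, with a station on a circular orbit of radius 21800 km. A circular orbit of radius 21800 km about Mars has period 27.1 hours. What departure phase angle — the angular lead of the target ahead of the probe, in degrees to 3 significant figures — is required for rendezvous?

φ = 99.8°

From Kepler's third law T² = 4π²r³/μ at r = 21800 km, T = 27.1 hours = 27.1 × 3600 s = 97560 s: μ = 4π²r³/T² = 42972.0 km³/s².
Semi-major axis of the transfer orbit: a_t = (3630 + 21800)/2 = 12715 km.
The half-period of the transfer ellipse is t = π√(a_t³/μ) = 21730 s.
Target angular speed ω₂ = √(μ/r₂³) = 6.440×10^-5 rad/s.
Angle swept by the target during transfer: ω₂·t = 1.3994 rad = 80.18°.
Arrival is 180° from departure on the ellipse, so φ = 180° − 80.18° = 99.8°.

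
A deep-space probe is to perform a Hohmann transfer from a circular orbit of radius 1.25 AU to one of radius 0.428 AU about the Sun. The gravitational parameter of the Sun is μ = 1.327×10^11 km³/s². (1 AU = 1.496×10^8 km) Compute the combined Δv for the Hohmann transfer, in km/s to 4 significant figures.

Δv = 17.66 km/s

In km: r₁ = 1.25 × 1.496×10^8 = 1.870×10^8 km; r₂ = 0.428 × 1.496×10^8 = 6.40288×10^7 km.
The Hohmann ellipse has a_t = (r₁ + r₂)/2 = 1.255144×10^8 km.
At r₁ the circular-orbit speed is v₁ = √(μ/r₁) = 26.6388 km/s.
On the transfer ellipse at r₁, vis-viva gives v_a = √[μ(2/r₁ − 1/a_t)] = 19.0264 km/s.
First burn Δv₁ = |v_a − v₁| = 7.6124 km/s.
Circular speed at r₂: v₂ = √(μ/r₂) = 45.525 km/s.
Transfer-orbit speed at r₂: v_p = √[μ(2/r₂ − 1/a_t)] = 55.568 km/s.
Second burn Δv₂ = |v₂ − v_p| = 10.043 km/s.
Δv = Δv₁ + Δv₂ = 7.6124 + 10.043 = 17.66 km/s.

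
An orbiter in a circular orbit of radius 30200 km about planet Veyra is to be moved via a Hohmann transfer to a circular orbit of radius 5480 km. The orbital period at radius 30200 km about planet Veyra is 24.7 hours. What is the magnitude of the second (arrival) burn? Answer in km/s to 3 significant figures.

From Kepler's third law T² = 4π²r³/μ at r = 30200 km, T = 24.7 hours = 24.7 × 3600 s = 88920 s: μ = 4π²r³/T² = 1.37525×10^5 km³/s².
Transfer-ellipse semi-major axis a_t = (r₁ + r₂)/2 = (30200 + 5480)/2 = 17840 km.
Circular speed at r = 5480 km: v_c = √(μ/r) = 5.010 km/s.
Vis-viva on the transfer ellipse at r = 5480 km gives v_t = √[μ(2/r − 1/a_t)] = 6.518 km/s.
Δv₂ = |v_t − v_c| = |6.518 − 5.010| = 1.508 km/s.

Δv₂ = 1.51 km/s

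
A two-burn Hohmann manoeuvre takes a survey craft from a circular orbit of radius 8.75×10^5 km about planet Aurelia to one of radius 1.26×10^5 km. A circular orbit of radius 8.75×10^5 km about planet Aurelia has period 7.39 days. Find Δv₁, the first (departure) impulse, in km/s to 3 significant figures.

From Kepler's third law T² = 4π²r³/μ at r = 8.75×10^5 km, T = 7.39 days = 7.39 × 86400 s = 6.38496×10^5 s: μ = 4π²r³/T² = 6.48735×10^7 km³/s².
Transfer-ellipse semi-major axis a_t = (r₁ + r₂)/2 = (8.750×10^5 + 1.260×10^5)/2 = 5.005×10^5 km.
On the circular orbit at r = 8.750×10^5 km, v_c = √(μ/r) = 8.6105 km/s.
Vis-viva on the transfer ellipse at r = 8.750×10^5 km gives v_t = √[μ(2/r − 1/a_t)] = 4.3203 km/s.
Δv₁ = |v_t − v_c| = |4.3203 − 8.6105| = 4.290 km/s.

Δv₁ = 4.29 km/s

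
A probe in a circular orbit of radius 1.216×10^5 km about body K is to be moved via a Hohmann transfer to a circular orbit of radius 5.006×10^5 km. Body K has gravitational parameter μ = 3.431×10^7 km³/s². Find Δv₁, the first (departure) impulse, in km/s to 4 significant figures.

Semi-major axis of the transfer orbit: a_t = (1.216×10^5 + 5.006×10^5)/2 = 3.111×10^5 km.
On the circular orbit at r = 1.216×10^5 km, v_c = √(μ/r) = 16.80 km/s.
Vis-viva on the transfer ellipse at r = 1.216×10^5 km gives v_t = √[μ(2/r − 1/a_t)] = 21.31 km/s.
Δv₁ = |v_t − v_c| = |21.31 − 16.80| = 4.510 km/s.

Δv₁ = 4.510 km/s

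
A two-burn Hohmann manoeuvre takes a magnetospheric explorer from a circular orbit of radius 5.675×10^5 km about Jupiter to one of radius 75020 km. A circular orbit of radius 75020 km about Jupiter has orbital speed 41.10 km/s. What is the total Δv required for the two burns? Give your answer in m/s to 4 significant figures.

From the circular-orbit relation v² = μ/r at r = 75020 km: μ = v²r = (41.10)² × 75020 = 1.26725×10^8 km³/s².
Semi-major axis of the transfer orbit: a_t = (5.675×10^5 + 75020)/2 = 3.2126×10^5 km.
Circular speed at r₁: v₁ = √(μ/r₁) = √(1.26725×10^8/5.675×10^5) = 14.943 km/s.
On the transfer ellipse at r₁, vis-viva equation gives v_a = √[μ(2/r₁ − 1/a_t)] = 7.2212 km/s.
First burn Δv₁ = |v_a − v₁| = 7.722 km/s.
Circular speed at r₂: v₂ = √(μ/r₂) = 41.10 km/s.
Transfer-orbit speed at r₂: v_p = √[μ(2/r₂ − 1/a_t)] = 54.63 km/s.
Second burn Δv₂ = |v₂ − v_p| = 13.53 km/s.
Δv = Δv₁ + Δv₂ = 7.722 + 13.53 = 21.25 km/s.

Δv = 21250 m/s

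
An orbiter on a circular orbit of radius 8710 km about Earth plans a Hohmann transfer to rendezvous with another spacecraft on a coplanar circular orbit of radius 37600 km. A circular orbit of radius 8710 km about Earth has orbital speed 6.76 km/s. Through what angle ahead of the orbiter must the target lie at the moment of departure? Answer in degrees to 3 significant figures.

From the circular-orbit relation v² = μ/r at r = 8710 km: μ = v²r = (6.76)² × 8710 = 3.98026×10^5 km³/s².
The Hohmann ellipse has a_t = (r₁ + r₂)/2 = 23155 km.
The half-period of the transfer ellipse is t = π√(a_t³/μ) = 17545 s.
Target angular speed ω₂ = √(μ/r₂³) = 8.6531×10^-5 rad/s.
Angle swept by the target during transfer: ω₂·t = 1.5182 rad = 86.99°.
Arrival is 180° from departure on the ellipse, so φ = 180° − 86.99° = 93.0°.

φ = 93.0°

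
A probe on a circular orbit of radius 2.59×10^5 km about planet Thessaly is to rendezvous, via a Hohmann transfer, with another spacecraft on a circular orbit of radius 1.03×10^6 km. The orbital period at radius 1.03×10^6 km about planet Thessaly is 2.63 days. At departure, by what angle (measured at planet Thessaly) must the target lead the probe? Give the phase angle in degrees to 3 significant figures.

From Kepler's third law T² = 4π²r³/μ at r = 1.03×10^6 km, T = 2.63 days = 2.63 × 86400 s = 2.27232×10^5 s: μ = 4π²r³/T² = 8.35473×10^8 km³/s².
Semi-major axis of the transfer orbit: a_t = (2.590×10^5 + 1.030×10^6)/2 = 6.445×10^5 km.
Transfer time t = π√(a_t³/μ) = 56240 s.
The target's mean motion on its circular orbit is ω₂ = √(μ/r₂³) = 2.765×10^-5 rad/s.
Angle swept by the target during transfer: ω₂·t = 1.555 rad = 89.09°.
Arrival is 180° from departure on the ellipse, so φ = 180° − 89.09° = 90.9°.

φ = 90.9°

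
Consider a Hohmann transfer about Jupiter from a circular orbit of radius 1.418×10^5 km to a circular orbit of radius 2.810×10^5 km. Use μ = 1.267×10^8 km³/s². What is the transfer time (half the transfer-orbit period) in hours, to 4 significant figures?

The Hohmann ellipse has a_t = (r₁ + r₂)/2 = 2.114×10^5 km.
By Kepler's third law the transfer-orbit period is T = 2π√(a_t³/μ), so t = T/2 = 27130 s.
Converting: 27130 s ÷ 3600 s/hour = 7.536 hours.

t = 7.536 hours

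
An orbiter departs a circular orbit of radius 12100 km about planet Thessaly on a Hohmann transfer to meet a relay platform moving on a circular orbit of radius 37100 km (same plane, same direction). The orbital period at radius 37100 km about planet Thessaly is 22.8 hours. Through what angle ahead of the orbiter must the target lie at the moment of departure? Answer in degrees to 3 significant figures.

φ = 82.8°

From Kepler's third law T² = 4π²r³/μ at r = 37100 km, T = 22.8 hours = 22.8 × 3600 s = 82080 s: μ = 4π²r³/T² = 2.99231×10^5 km³/s².
The Hohmann ellipse has a_t = (r₁ + r₂)/2 = 24600 km.
Transfer time t = π√(a_t³/μ) = 22160 s.
Target angular speed ω₂ = √(μ/r₂³) = 7.655×10^-5 rad/s.
Angle swept by the target during transfer: ω₂·t = 1.6963 rad = 97.19°.
The orbiter traverses 180° on the transfer ellipse, so the target must lead by 180° − 97.19° = 82.8°.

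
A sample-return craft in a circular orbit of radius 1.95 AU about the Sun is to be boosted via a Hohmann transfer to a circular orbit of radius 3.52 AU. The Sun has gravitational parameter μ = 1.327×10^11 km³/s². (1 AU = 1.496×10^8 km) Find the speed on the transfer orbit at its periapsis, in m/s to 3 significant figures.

In km: r₁ = 1.95 × 1.496×10^8 = 2.9172×10^8 km; r₂ = 3.52 × 1.496×10^8 = 5.26592×10^8 km.
Semi-major axis of the transfer orbit: a_t = (2.9172×10^8 + 5.26592×10^8)/2 = 4.09156×10^8 km.
At periapsis, r = 2.9172×10^8 km.
Vis-viva: v = √[μ(2/r − 1/a_t)] = √[1.327×10^11 × (2/2.9172×10^8 − 1/4.09156×10^8)] = 24.20 km/s.

v = 24200 m/s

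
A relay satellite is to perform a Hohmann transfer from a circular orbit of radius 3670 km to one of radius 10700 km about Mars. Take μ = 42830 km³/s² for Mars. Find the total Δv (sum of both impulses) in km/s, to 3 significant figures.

Δv = 1.32 km/s

Semi-major axis of the transfer orbit: a_t = (3670 + 10700)/2 = 7185 km.
At r₁ the circular-orbit speed is v₁ = √(μ/r₁) = 3.4162 km/s.
On the transfer ellipse at r₁, v² = μ(2/r − 1/a) gives v_p = √[μ(2/r₁ − 1/a_t)] = 4.1689 km/s.
First burn Δv₁ = |v_p − v₁| = 0.75270 km/s.
At r₂, v₂ = √(μ/r₂) = 2.00070 km/s.
Transfer-orbit speed at r₂: v_a = √[μ(2/r₂ − 1/a_t)] = 1.42989 km/s.
Second burn Δv₂ = |v₂ − v_a| = 0.57081 km/s.
Δv = Δv₁ + Δv₂ = 0.75270 + 0.57081 = 1.324 km/s.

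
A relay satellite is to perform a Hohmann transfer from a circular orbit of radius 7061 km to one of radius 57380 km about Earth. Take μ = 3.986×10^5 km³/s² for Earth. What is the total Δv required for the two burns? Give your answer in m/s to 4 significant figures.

Transfer-ellipse semi-major axis a_t = (r₁ + r₂)/2 = (7061 + 57380)/2 = 32220.5 km.
At r₁ the circular-orbit speed is v₁ = √(μ/r₁) = 7.51338 km/s.
On the transfer ellipse at r₁, v² = μ(2/r − 1/a) gives v_p = √[μ(2/r₁ − 1/a_t)] = 10.0265 km/s.
First burn Δv₁ = |v_p − v₁| = 2.513 km/s.
At r₂, v₂ = √(μ/r₂) = 2.636 km/s.
Transfer-orbit speed at r₂: v_a = √[μ(2/r₂ − 1/a_t)] = 1.234 km/s.
Second burn Δv₂ = |v₂ − v_a| = 1.402 km/s.
Total Δv = Δv₁ + Δv₂ = 3.915 km/s.

Δv = 3915 m/s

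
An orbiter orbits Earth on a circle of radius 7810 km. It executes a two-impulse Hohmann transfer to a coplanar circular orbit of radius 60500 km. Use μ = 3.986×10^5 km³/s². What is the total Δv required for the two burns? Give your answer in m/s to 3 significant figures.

Δv = 3700 m/s

Semi-major axis of the transfer orbit: a_t = (7810 + 60500)/2 = 34155 km.
At r₁ the circular-orbit speed is v₁ = √(μ/r₁) = 7.144 km/s.
On the transfer ellipse at r₁, vis-viva equation gives v_p = √[μ(2/r₁ − 1/a_t)] = 9.508 km/s.
First burn Δv₁ = |v_p − v₁| = 2.364 km/s.
Circular speed at r₂: v₂ = √(μ/r₂) = 2.5668 km/s.
Transfer-orbit speed at r₂: v_a = √[μ(2/r₂ − 1/a_t)] = 1.2274 km/s.
Second burn Δv₂ = |v₂ − v_a| = 1.339 km/s.
Total Δv = Δv₁ + Δv₂ = 3.703 km/s.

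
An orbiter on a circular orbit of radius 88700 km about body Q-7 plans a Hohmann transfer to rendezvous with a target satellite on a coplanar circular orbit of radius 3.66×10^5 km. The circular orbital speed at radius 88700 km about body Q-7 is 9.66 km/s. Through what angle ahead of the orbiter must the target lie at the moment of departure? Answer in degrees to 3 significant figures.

From the circular-orbit relation v² = μ/r at r = 88700 km: μ = v²r = (9.66)² × 88700 = 8.27709×10^6 km³/s².
Semi-major axis of the transfer orbit: a_t = (88700 + 3.660×10^5)/2 = 2.2735×10^5 km.
Transfer time t = π√(a_t³/μ) = 1.184×10^5 s.
The target's mean motion on its circular orbit is ω₂ = √(μ/r₂³) = 1.299×10^-5 rad/s.
Angle swept by the target during transfer: ω₂·t = 1.538 rad = 88.12°.
Arrival is 180° from departure on the ellipse, so φ = 180° − 88.12° = 91.9°.

φ = 91.9°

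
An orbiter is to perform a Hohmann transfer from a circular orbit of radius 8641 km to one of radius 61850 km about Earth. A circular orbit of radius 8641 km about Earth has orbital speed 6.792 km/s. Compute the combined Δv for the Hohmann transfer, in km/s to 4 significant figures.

Δv = 3.487 km/s

From the circular-orbit relation v² = μ/r at r = 8641 km: μ = v²r = (6.792)² × 8641 = 3.98620×10^5 km³/s².
Transfer-ellipse semi-major axis a_t = (r₁ + r₂)/2 = (8641 + 61850)/2 = 35245.5 km.
At r₁ the circular-orbit speed is v₁ = √(μ/r₁) = 6.792 km/s.
Transfer-orbit speed at r₁ (v² = μ(2/r − 1/a)): v_p = √[μ(2/r₁ − 1/a_t)] = 8.997 km/s.
First burn Δv₁ = |v_p − v₁| = 2.205 km/s.
At r₂, v₂ = √(μ/r₂) = 2.539 km/s.
Transfer-orbit speed at r₂: v_a = √[μ(2/r₂ − 1/a_t)] = 1.257 km/s.
Second burn Δv₂ = |v₂ − v_a| = 1.282 km/s.
Δv = Δv₁ + Δv₂ = 2.205 + 1.282 = 3.487 km/s.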